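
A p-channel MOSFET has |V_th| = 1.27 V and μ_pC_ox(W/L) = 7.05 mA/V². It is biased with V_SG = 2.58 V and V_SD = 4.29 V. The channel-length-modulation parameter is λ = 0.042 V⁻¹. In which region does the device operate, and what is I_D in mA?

V_ov = V_SG − |V_th| = 2.58 − 1.27 = 1.31 V.
Since V_SD = 4.29 V ≥ V_ov = 1.31 V, the device is in saturation.
I_D = ½ k_p V_ov² (1 + λ V_SD) = 0.5 × 7.05 × 1.31² × (1 + 0.042 × 4.29) = 7.14 mA.

Saturation; I_D = 7.14 mA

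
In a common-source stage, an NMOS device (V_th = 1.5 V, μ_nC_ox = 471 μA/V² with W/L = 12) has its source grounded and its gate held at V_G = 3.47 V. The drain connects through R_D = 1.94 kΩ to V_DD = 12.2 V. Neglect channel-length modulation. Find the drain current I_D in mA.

V_GS = V_G = 3.47 V, so V_ov = 3.47 − 1.5 = 1.97 V.
k_n = μ_nC_ox · (W/L) = 5.652 mA/V².
Assume saturation: I_D = ½ k_n V_ov² = 0.5 × 5.652 × 1.97² = 11 mA, giving V_DS = V_DD − I_D R_D = 12.2 − 11 × 1.94 = -9.08 V.
But -9.08 V < V_ov = 1.97 V, so the device is actually in triode.
In triode I_D = k_n[V_ov V_DS − ½ V_DS²] and I_D = (V_DD − V_DS)/R_D. Equating: 5.48 V_DS² − 22.6 V_DS + 12.2 = 0, giving V_DS = 0.639 V (the root below V_ov).
I_D = (12.2 − 0.639) / 1.94 = 5.96 mA.

I_D = 5.96 mA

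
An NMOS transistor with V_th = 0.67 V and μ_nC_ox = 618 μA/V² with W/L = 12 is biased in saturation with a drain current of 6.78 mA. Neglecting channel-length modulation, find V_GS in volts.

k_n = μ_nC_ox · (W/L) = 7.416 mA/V².
In saturation I_D = ½ k_n (V_GS − V_th)², so V_GS − V_th = √(2 I_D / k_n) = √(2 × 6.78 / 7.416) = 1.35 V.
V_GS = 0.67 + 1.35 = 2.02 V.

V_GS = 2.02 V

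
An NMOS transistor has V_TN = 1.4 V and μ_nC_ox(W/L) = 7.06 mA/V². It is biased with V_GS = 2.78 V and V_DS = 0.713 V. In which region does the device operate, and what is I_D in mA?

V_ov = V_GS − V_TN = 2.78 − 1.4 = 1.38 V.
Since V_DS = 0.713 V < V_ov = 1.38 V, the device is in the triode region.
I_D = k_n [V_ov · V_DS − ½ V_DS²] = 7.06 × [1.38 × 0.713 − 0.5 × 0.713²] = 5.15 mA.

Triode; I_D = 5.15 mA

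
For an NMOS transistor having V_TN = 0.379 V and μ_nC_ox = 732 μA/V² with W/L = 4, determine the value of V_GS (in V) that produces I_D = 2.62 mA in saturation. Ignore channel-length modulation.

V_GS = 1.72 V

k_n = μ_nC_ox · (W/L) = 2.928 mA/V².
In saturation I_D = ½ k_n (V_GS − V_TN)², so V_GS − V_TN = √(2 I_D / k_n) = √(2 × 2.62 / 2.928) = 1.34 V.
V_GS = 0.379 + 1.34 = 1.72 V.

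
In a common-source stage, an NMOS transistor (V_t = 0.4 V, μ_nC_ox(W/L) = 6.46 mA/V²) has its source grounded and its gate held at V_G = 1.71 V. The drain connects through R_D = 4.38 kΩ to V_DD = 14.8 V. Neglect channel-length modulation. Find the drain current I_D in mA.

V_GS = V_G = 1.71 V, so V_ov = 1.71 − 0.4 = 1.31 V.
Assume saturation: I_D = ½ k_n V_ov² = 0.5 × 6.46 × 1.31² = 5.54 mA, giving V_DS = V_DD − I_D R_D = 14.8 − 5.54 × 4.38 = -9.48 V.
But -9.48 V < V_ov = 1.31 V, so the device is actually in triode.
In triode I_D = k_n[V_ov V_DS − ½ V_DS²] and I_D = (V_DD − V_DS)/R_D. Equating: 14.1 V_DS² − 38.07 V_DS + 14.8 = 0, giving V_DS = 0.471 V (the root below V_ov).
I_D = (14.8 − 0.471) / 4.38 = 3.27 mA.

I_D = 3.27 mA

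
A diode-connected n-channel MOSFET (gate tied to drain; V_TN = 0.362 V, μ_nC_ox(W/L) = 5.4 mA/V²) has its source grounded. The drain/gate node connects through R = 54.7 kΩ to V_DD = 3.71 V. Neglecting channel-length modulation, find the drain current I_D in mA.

With gate tied to drain, V_GS = V_DS ≥ V_GS − V_TN, so the device is in saturation.
KCL at the drain: ½ k_n (V_GS − V_TN)² = (V_DD − V_GS)/R.
Let x = V_GS − 0.362. Then 148 x² + x − 3.348 = 0, giving x = 0.147 V (positive root), so V_GS = 0.509 V.
I_D = (V_DD − V_GS)/R = (3.71 − 0.509) / 54.7 = 0.0585 mA.

I_D = 0.0585 mA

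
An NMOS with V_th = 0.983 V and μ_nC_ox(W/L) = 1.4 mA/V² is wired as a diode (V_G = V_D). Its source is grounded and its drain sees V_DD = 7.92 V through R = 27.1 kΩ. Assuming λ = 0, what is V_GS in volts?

V_GS = 1.56 V

With gate tied to drain, V_GS = V_DS ≥ V_GS − V_th, so the device is in saturation.
KCL at the drain: ½ k_n (V_GS − V_th)² = (V_DD − V_GS)/R.
Let x = V_GS − 0.983. Then 19 x² + x − 6.937 = 0, giving x = 0.579 V (positive root), so V_GS = 1.56 V.
I_D = (V_DD − V_GS)/R = (7.92 − 1.56) / 27.1 = 0.235 mA.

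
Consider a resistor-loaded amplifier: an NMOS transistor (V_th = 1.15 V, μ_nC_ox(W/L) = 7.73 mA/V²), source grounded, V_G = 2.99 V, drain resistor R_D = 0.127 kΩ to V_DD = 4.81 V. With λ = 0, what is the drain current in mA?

V_GS = V_G = 2.99 V, so V_ov = 2.99 − 1.15 = 1.84 V.
Assume saturation: I_D = ½ k_n V_ov² = 0.5 × 7.73 × 1.84² = 13.1 mA, giving V_DS = V_DD − I_D R_D = 4.81 − 13.1 × 0.127 = 3.15 V.
V_DS = 3.15 V ≥ V_ov = 1.84 V, confirming saturation.

I_D = 13.1 mA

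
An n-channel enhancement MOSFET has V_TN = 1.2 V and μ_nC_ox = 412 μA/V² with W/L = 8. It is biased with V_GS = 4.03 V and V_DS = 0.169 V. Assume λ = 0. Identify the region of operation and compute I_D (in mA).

k_n = μ_nC_ox · (W/L) = 3.296 mA/V².
V_ov = V_GS − V_TN = 4.03 − 1.2 = 2.83 V.
Since V_DS = 0.169 V < V_ov = 2.83 V, the device is in the triode region.
I_D = k_n [V_ov · V_DS − ½ V_DS²] = 3.296 × [2.83 × 0.169 − 0.5 × 0.169²] = 1.53 mA.

Triode; I_D = 1.53 mA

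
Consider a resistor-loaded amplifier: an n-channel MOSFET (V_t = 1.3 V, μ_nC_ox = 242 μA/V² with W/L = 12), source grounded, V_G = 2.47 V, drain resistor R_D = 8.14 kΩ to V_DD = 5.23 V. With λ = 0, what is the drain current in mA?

V_GS = V_G = 2.47 V, so V_ov = 2.47 − 1.3 = 1.17 V.
k_n = μ_nC_ox · (W/L) = 2.904 mA/V².
Assume saturation: I_D = ½ k_n V_ov² = 0.5 × 2.904 × 1.17² = 1.99 mA, giving V_DS = V_DD − I_D R_D = 5.23 − 1.99 × 8.14 = -10.9 V.
But -10.9 V < V_ov = 1.17 V, so the device is actually in triode.
In triode I_D = k_n[V_ov V_DS − ½ V_DS²] and I_D = (V_DD − V_DS)/R_D. Equating: 11.8 V_DS² − 28.66 V_DS + 5.23 = 0, giving V_DS = 0.199 V (the root below V_ov).
I_D = (5.23 − 0.199) / 8.14 = 0.618 mA.

I_D = 0.618 mA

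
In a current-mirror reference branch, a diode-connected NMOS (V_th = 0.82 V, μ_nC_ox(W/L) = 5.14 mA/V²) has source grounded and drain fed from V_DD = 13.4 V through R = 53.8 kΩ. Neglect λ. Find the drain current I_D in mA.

With gate tied to drain, V_GS = V_DS ≥ V_GS − V_th, so the device is in saturation.
KCL at the drain: ½ k_n (V_GS − V_th)² = (V_DD − V_GS)/R.
Let x = V_GS − 0.82. Then 138 x² + x − 12.58 = 0, giving x = 0.298 V (positive root), so V_GS = 1.12 V.
I_D = (V_DD − V_GS)/R = (13.4 − 1.12) / 53.8 = 0.228 mA.

I_D = 0.228 mA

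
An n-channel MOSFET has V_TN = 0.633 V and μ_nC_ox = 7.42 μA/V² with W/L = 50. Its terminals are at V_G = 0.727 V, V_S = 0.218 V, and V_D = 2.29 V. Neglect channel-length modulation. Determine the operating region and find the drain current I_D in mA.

Cutoff; I_D = 0 mA

V_GS = V_G − V_S = 0.727 − 0.218 = 0.509 V; V_DS = V_D − V_S = 2.29 − 0.218 = 2.07 V.
V_GS = 0.509 V < V_TN = 0.633 V, so the transistor is in cutoff.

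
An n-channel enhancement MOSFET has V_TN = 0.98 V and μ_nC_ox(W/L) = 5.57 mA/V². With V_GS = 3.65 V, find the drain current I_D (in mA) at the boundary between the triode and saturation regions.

At the boundary V_DS = V_ov = V_GS − V_TN = 3.65 − 0.98 = 2.67 V.
I_D = ½ k_n V_ov² = 0.5 × 5.57 × 2.67² = 19.9 mA.

I_D = 19.9 mA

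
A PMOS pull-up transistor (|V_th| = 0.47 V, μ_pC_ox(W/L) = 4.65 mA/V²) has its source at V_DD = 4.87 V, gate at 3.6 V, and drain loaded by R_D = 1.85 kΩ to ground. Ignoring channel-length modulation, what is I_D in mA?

I_D = 1.49 mA

V_SG = V_DD − V_G = 4.87 − 3.6 = 1.27 V, so V_ov = 1.27 − 0.47 = 0.8 V.
Assume saturation: I_D = ½ k_p V_ov² = 0.5 × 4.65 × 0.8² = 1.49 mA, giving V_SD = V_DD − I_D R_D = 4.87 − 1.49 × 1.85 = 2.12 V.
V_SD = 2.12 V ≥ V_ov = 0.8 V, confirming saturation.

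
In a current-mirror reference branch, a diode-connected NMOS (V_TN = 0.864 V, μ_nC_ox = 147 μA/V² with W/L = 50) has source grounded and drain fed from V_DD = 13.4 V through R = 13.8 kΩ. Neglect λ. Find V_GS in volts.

With gate tied to drain, V_GS = V_DS ≥ V_GS − V_TN, so the device is in saturation.
k_n = μ_nC_ox · (W/L) = 7.35 mA/V².
KCL at the drain: ½ k_n (V_GS − V_TN)² = (V_DD − V_GS)/R.
Let x = V_GS − 0.864. Then 50.7 x² + x − 12.54 = 0, giving x = 0.487 V (positive root), so V_GS = 1.35 V.
I_D = (V_DD − V_GS)/R = (13.4 − 1.35) / 13.8 = 0.873 mA.

V_GS = 1.35 V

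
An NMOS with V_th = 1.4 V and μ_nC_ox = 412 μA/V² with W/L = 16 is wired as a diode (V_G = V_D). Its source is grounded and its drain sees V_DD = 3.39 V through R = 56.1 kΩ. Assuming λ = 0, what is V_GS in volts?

V_GS = 1.50 V

With gate tied to drain, V_GS = V_DS ≥ V_GS − V_th, so the device is in saturation.
k_n = μ_nC_ox · (W/L) = 6.592 mA/V².
KCL at the drain: ½ k_n (V_GS − V_th)² = (V_DD − V_GS)/R.
Let x = V_GS − 1.4. Then 185 x² + x − 1.99 = 0, giving x = 0.101 V (positive root), so V_GS = 1.5 V.
I_D = (V_DD − V_GS)/R = (3.39 − 1.5) / 56.1 = 0.0337 mA.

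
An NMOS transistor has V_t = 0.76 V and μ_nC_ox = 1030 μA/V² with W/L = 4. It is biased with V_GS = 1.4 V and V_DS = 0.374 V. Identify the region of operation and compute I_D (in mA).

Triode; I_D = 0.698 mA

k_n = μ_nC_ox · (W/L) = 4.12 mA/V².
V_ov = V_GS − V_t = 1.4 − 0.76 = 0.64 V.
Since V_DS = 0.374 V < V_ov = 0.64 V, the device is in the triode region.
I_D = k_n [V_ov · V_DS − ½ V_DS²] = 4.12 × [0.64 × 0.374 − 0.5 × 0.374²] = 0.698 mA.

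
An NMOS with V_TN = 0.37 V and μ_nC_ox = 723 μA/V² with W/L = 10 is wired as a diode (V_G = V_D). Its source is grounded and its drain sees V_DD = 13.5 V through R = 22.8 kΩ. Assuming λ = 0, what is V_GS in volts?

V_GS = 0.763 V

With gate tied to drain, V_GS = V_DS ≥ V_GS − V_TN, so the device is in saturation.
k_n = μ_nC_ox · (W/L) = 7.23 mA/V².
KCL at the drain: ½ k_n (V_GS − V_TN)² = (V_DD − V_GS)/R.
Let x = V_GS − 0.37. Then 82.4 x² + x − 13.13 = 0, giving x = 0.393 V (positive root), so V_GS = 0.763 V.
I_D = (V_DD − V_GS)/R = (13.5 − 0.763) / 22.8 = 0.559 mA.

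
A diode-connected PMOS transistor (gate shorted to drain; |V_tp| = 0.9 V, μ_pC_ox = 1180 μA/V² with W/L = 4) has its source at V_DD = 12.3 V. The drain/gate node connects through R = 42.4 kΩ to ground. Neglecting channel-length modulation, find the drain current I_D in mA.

I_D = 0.261 mA

With gate tied to drain, V_SG = V_SD ≥ V_SG − |V_tp|, so the device is in saturation.
k_p = μ_pC_ox · (W/L) = 4.72 mA/V².
KCL at the drain: ½ k_p (V_SG − |V_tp|)² = (V_DD − V_SG)/R.
Let x = V_SG − 0.9. Then 100 x² + x − 11.4 = 0, giving x = 0.333 V (positive root), so V_SG = 1.23 V.
I_D = (V_DD − V_SG)/R = (12.3 − 1.23) / 42.4 = 0.261 mA.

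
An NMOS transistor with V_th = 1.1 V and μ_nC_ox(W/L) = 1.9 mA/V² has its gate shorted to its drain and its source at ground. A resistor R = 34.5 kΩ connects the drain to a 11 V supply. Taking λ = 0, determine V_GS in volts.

V_GS = 1.63 V

With gate tied to drain, V_GS = V_DS ≥ V_GS − V_th, so the device is in saturation.
KCL at the drain: ½ k_n (V_GS − V_th)² = (V_DD − V_GS)/R.
Let x = V_GS − 1.1. Then 32.8 x² + x − 9.9 = 0, giving x = 0.535 V (positive root), so V_GS = 1.63 V.
I_D = (V_DD − V_GS)/R = (11 − 1.63) / 34.5 = 0.271 mA.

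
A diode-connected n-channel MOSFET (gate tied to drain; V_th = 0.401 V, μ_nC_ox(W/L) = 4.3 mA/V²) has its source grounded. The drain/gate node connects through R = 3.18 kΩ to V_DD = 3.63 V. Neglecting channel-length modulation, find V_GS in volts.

V_GS = 1.02 V

With gate tied to drain, V_GS = V_DS ≥ V_GS − V_th, so the device is in saturation.
KCL at the drain: ½ k_n (V_GS − V_th)² = (V_DD − V_GS)/R.
Let x = V_GS − 0.401. Then 6.84 x² + x − 3.229 = 0, giving x = 0.618 V (positive root), so V_GS = 1.02 V.
I_D = (V_DD − V_GS)/R = (3.63 − 1.02) / 3.18 = 0.821 mA.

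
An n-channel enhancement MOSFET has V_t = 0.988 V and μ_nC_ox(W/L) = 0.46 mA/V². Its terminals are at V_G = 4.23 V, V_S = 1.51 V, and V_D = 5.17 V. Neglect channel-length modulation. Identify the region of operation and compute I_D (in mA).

Saturation; I_D = 0.690 mA

V_GS = V_G − V_S = 4.23 − 1.51 = 2.72 V; V_DS = V_D − V_S = 5.17 − 1.51 = 3.66 V.
V_ov = V_GS − V_t = 2.72 − 0.988 = 1.73 V.
Since V_DS = 3.66 V ≥ V_ov = 1.73 V, the device is in saturation.
I_D = ½ k_n V_ov² = 0.5 × 0.46 × 1.73² = 0.69 mA.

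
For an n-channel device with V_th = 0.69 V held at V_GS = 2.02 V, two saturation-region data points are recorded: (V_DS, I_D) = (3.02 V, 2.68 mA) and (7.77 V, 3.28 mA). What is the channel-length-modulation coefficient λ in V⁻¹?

With V_GS fixed, I_D ∝ (1 + λ V_DS) in saturation, so I_D2/I_D1 = (1 + λ V_DS2)/(1 + λ V_DS1).
3.28/2.68 = 1.224 = (1 + 7.77 λ)/(1 + 3.02 λ).
Solving: λ (I_D1 V_DS2 − I_D2 V_DS1) = I_D2 − I_D1, so λ = (3.28 − 2.68) / (2.68 × 7.77 − 3.28 × 3.02) = 0.6 / 10.9 = 0.055 V⁻¹.

λ = 0.0550 V⁻¹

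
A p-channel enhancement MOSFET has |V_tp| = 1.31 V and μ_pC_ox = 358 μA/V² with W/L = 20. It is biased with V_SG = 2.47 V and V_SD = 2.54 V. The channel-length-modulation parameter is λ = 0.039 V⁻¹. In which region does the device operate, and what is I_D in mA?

k_p = μ_pC_ox · (W/L) = 7.16 mA/V².
V_ov = V_SG − |V_tp| = 2.47 − 1.31 = 1.16 V.
Since V_SD = 2.54 V ≥ V_ov = 1.16 V, the device is in saturation.
I_D = ½ k_p V_ov² (1 + λ V_SD) = 0.5 × 7.16 × 1.16² × (1 + 0.039 × 2.54) = 5.29 mA.

Saturation; I_D = 5.29 mA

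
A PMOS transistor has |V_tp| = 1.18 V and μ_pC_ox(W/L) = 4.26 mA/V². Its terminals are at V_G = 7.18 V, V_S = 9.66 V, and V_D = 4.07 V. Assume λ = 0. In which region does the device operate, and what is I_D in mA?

V_SG = V_S − V_G = 9.66 − 7.18 = 2.48 V; V_SD = V_S − V_D = 9.66 − 4.07 = 5.59 V.
V_ov = V_SG − |V_tp| = 2.48 − 1.18 = 1.3 V.
Since V_SD = 5.59 V ≥ V_ov = 1.3 V, the device is in saturation.
I_D = ½ k_p V_ov² = 0.5 × 4.26 × 1.3² = 3.6 mA.

Saturation; I_D = 3.60 mA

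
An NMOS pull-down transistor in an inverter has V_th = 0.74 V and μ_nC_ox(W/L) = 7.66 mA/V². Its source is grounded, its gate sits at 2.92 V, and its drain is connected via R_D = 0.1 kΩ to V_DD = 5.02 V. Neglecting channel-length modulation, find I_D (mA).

I_D = 18.2 mA

V_GS = V_G = 2.92 V, so V_ov = 2.92 − 0.74 = 2.18 V.
Assume saturation: I_D = ½ k_n V_ov² = 0.5 × 7.66 × 2.18² = 18.2 mA, giving V_DS = V_DD − I_D R_D = 5.02 − 18.2 × 0.1 = 3.2 V.
V_DS = 3.2 V ≥ V_ov = 2.18 V, confirming saturation.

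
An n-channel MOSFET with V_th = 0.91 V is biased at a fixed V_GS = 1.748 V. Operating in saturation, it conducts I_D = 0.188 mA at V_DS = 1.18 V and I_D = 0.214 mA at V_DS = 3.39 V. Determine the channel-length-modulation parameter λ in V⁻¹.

λ = 0.0676 V⁻¹

With V_GS fixed, I_D ∝ (1 + λ V_DS) in saturation, so I_D2/I_D1 = (1 + λ V_DS2)/(1 + λ V_DS1).
0.214/0.188 = 1.138 = (1 + 3.39 λ)/(1 + 1.18 λ).
Solving: λ (I_D1 V_DS2 − I_D2 V_DS1) = I_D2 − I_D1, so λ = (0.214 − 0.188) / (0.188 × 3.39 − 0.214 × 1.18) = 0.026 / 0.385 = 0.0676 V⁻¹.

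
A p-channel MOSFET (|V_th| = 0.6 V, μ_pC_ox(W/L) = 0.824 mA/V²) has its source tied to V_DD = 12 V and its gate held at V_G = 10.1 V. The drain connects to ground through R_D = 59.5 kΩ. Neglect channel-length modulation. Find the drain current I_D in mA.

V_SG = V_DD − V_G = 12 − 10.1 = 1.9 V, so V_ov = 1.9 − 0.6 = 1.3 V.
Assume saturation: I_D = ½ k_p V_ov² = 0.5 × 0.824 × 1.3² = 0.696 mA, giving V_SD = V_DD − I_D R_D = 12 − 0.696 × 59.5 = -29.4 V.
But -29.4 V < V_ov = 1.3 V, so the device is actually in triode.
In triode I_D = k_p[V_ov V_SD − ½ V_SD²] and I_D = (V_DD − V_SD)/R_D. Equating: 24.5 V_SD² − 64.74 V_SD + 12 = 0, giving V_SD = 0.201 V (the root below V_ov).
I_D = (12 − 0.201) / 59.5 = 0.198 mA.

I_D = 0.198 mA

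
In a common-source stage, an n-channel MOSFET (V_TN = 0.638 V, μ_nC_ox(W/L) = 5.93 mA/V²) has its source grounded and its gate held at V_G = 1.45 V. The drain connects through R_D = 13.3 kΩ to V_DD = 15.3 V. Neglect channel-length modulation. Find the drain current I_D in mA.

V_GS = V_G = 1.45 V, so V_ov = 1.45 − 0.638 = 0.812 V.
Assume saturation: I_D = ½ k_n V_ov² = 0.5 × 5.93 × 0.812² = 1.95 mA, giving V_DS = V_DD − I_D R_D = 15.3 − 1.95 × 13.3 = -10.7 V.
But -10.7 V < V_ov = 0.812 V, so the device is actually in triode.
In triode I_D = k_n[V_ov V_DS − ½ V_DS²] and I_D = (V_DD − V_DS)/R_D. Equating: 39.4 V_DS² − 65.04 V_DS + 15.3 = 0, giving V_DS = 0.284 V (the root below V_ov).
I_D = (15.3 − 0.284) / 13.3 = 1.13 mA.

I_D = 1.13 mA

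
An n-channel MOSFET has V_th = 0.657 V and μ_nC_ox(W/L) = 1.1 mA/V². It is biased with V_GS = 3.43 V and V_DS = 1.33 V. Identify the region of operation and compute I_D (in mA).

V_ov = V_GS − V_th = 3.43 − 0.657 = 2.77 V.
Since V_DS = 1.33 V < V_ov = 2.77 V, the device is in the triode region.
I_D = k_n [V_ov · V_DS − ½ V_DS²] = 1.1 × [2.77 × 1.33 − 0.5 × 1.33²] = 3.08 mA.

Triode; I_D = 3.08 mA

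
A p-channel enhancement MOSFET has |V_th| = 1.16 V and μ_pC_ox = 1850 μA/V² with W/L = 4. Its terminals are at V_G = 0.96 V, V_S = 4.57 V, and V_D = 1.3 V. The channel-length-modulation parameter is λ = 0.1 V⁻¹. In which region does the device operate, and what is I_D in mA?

V_SG = V_S − V_G = 4.57 − 0.96 = 3.61 V; V_SD = V_S − V_D = 4.57 − 1.3 = 3.27 V.
k_p = μ_pC_ox · (W/L) = 7.4 mA/V².
V_ov = V_SG − |V_th| = 3.61 − 1.16 = 2.45 V.
Since V_SD = 3.27 V ≥ V_ov = 2.45 V, the device is in saturation.
I_D = ½ k_p V_ov² (1 + λ V_SD) = 0.5 × 7.4 × 2.45² × (1 + 0.1 × 3.27) = 29.5 mA.

Saturation; I_D = 29.5 mA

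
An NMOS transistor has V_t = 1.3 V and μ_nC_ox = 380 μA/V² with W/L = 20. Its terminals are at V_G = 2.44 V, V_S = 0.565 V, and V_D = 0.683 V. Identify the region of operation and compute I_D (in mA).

Triode; I_D = 0.463 mA

V_GS = V_G − V_S = 2.44 − 0.565 = 1.88 V; V_DS = V_D − V_S = 0.683 − 0.565 = 0.118 V.
k_n = μ_nC_ox · (W/L) = 7.6 mA/V².
V_ov = V_GS − V_t = 1.88 − 1.3 = 0.575 V.
Since V_DS = 0.118 V < V_ov = 0.575 V, the device is in the triode region.
I_D = k_n [V_ov · V_DS − ½ V_DS²] = 7.6 × [0.575 × 0.118 − 0.5 × 0.118²] = 0.463 mA.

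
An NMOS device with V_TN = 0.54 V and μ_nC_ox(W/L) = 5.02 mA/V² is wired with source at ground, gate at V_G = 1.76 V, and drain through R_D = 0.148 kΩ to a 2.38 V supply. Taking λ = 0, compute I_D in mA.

I_D = 3.74 mA

V_GS = V_G = 1.76 V, so V_ov = 1.76 − 0.54 = 1.22 V.
Assume saturation: I_D = ½ k_n V_ov² = 0.5 × 5.02 × 1.22² = 3.74 mA, giving V_DS = V_DD − I_D R_D = 2.38 − 3.74 × 0.148 = 1.83 V.
V_DS = 1.83 V ≥ V_ov = 1.22 V, confirming saturation.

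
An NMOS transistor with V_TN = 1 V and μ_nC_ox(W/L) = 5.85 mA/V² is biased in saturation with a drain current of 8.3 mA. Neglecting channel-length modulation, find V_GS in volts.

In saturation I_D = ½ k_n (V_GS − V_TN)², so V_GS − V_TN = √(2 I_D / k_n) = √(2 × 8.3 / 5.85) = 1.68 V.
V_GS = 1 + 1.68 = 2.68 V.

V_GS = 2.68 V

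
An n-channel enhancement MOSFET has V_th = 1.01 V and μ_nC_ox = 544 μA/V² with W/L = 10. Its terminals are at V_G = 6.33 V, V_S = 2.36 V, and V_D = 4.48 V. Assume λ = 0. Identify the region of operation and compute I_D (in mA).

V_GS = V_G − V_S = 6.33 − 2.36 = 3.97 V; V_DS = V_D − V_S = 4.48 − 2.36 = 2.12 V.
k_n = μ_nC_ox · (W/L) = 5.44 mA/V².
V_ov = V_GS − V_th = 3.97 − 1.01 = 2.96 V.
Since V_DS = 2.12 V < V_ov = 2.96 V, the device is in the triode region.
I_D = k_n [V_ov · V_DS − ½ V_DS²] = 5.44 × [2.96 × 2.12 − 0.5 × 2.12²] = 21.9 mA.

Triode; I_D = 21.9 mA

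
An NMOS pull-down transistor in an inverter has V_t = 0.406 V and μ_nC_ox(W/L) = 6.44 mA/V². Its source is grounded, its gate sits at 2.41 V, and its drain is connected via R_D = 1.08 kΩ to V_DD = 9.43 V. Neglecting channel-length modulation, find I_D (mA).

V_GS = V_G = 2.41 V, so V_ov = 2.41 − 0.406 = 2 V.
Assume saturation: I_D = ½ k_n V_ov² = 0.5 × 6.44 × 2² = 12.9 mA, giving V_DS = V_DD − I_D R_D = 9.43 − 12.9 × 1.08 = -4.54 V.
But -4.54 V < V_ov = 2 V, so the device is actually in triode.
In triode I_D = k_n[V_ov V_DS − ½ V_DS²] and I_D = (V_DD − V_DS)/R_D. Equating: 3.48 V_DS² − 14.94 V_DS + 9.43 = 0, giving V_DS = 0.769 V (the root below V_ov).
I_D = (9.43 − 0.769) / 1.08 = 8.02 mA.

I_D = 8.02 mA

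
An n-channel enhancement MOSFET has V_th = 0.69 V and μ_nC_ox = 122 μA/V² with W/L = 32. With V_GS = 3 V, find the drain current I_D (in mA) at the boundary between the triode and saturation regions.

At the boundary V_DS = V_ov = V_GS − V_th = 3 − 0.69 = 2.31 V.
k_n = μ_nC_ox · (W/L) = 3.904 mA/V².
I_D = ½ k_n V_ov² = 0.5 × 3.904 × 2.31² = 10.4 mA.

I_D = 10.4 mA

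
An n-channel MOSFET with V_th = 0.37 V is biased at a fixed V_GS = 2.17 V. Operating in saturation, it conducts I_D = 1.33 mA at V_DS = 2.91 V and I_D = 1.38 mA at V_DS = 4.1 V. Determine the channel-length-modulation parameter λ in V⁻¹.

With V_GS fixed, I_D ∝ (1 + λ V_DS) in saturation, so I_D2/I_D1 = (1 + λ V_DS2)/(1 + λ V_DS1).
1.38/1.33 = 1.038 = (1 + 4.1 λ)/(1 + 2.91 λ).
Solving: λ (I_D1 V_DS2 − I_D2 V_DS1) = I_D2 − I_D1, so λ = (1.38 − 1.33) / (1.33 × 4.1 − 1.38 × 2.91) = 0.05 / 1.44 = 0.0348 V⁻¹.

λ = 0.0348 V⁻¹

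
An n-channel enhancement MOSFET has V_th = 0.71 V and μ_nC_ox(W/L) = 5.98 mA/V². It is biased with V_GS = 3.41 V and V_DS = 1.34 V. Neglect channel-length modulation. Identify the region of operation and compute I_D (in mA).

Triode; I_D = 16.3 mA

V_ov = V_GS − V_th = 3.41 − 0.71 = 2.7 V.
Since V_DS = 1.34 V < V_ov = 2.7 V, the device is in the triode region.
I_D = k_n [V_ov · V_DS − ½ V_DS²] = 5.98 × [2.7 × 1.34 − 0.5 × 1.34²] = 16.3 mA.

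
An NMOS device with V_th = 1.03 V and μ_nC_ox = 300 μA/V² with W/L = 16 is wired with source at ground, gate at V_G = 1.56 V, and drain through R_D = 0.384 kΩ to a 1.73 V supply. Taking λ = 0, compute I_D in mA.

V_GS = V_G = 1.56 V, so V_ov = 1.56 − 1.03 = 0.53 V.
k_n = μ_nC_ox · (W/L) = 4.8 mA/V².
Assume saturation: I_D = ½ k_n V_ov² = 0.5 × 4.8 × 0.53² = 0.674 mA, giving V_DS = V_DD − I_D R_D = 1.73 − 0.674 × 0.384 = 1.47 V.
V_DS = 1.47 V ≥ V_ov = 0.53 V, confirming saturation.

I_D = 0.674 mA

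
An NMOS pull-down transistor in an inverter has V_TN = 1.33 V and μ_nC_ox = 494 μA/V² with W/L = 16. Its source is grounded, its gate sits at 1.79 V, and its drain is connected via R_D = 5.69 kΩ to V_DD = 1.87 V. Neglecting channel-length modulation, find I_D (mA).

V_GS = V_G = 1.79 V, so V_ov = 1.79 − 1.33 = 0.46 V.
k_n = μ_nC_ox · (W/L) = 7.904 mA/V².
Assume saturation: I_D = ½ k_n V_ov² = 0.5 × 7.904 × 0.46² = 0.836 mA, giving V_DS = V_DD − I_D R_D = 1.87 − 0.836 × 5.69 = -2.89 V.
But -2.89 V < V_ov = 0.46 V, so the device is actually in triode.
In triode I_D = k_n[V_ov V_DS − ½ V_DS²] and I_D = (V_DD − V_DS)/R_D. Equating: 22.5 V_DS² − 21.69 V_DS + 1.87 = 0, giving V_DS = 0.0957 V (the root below V_ov).
I_D = (1.87 − 0.0957) / 5.69 = 0.312 mA.

I_D = 0.312 mA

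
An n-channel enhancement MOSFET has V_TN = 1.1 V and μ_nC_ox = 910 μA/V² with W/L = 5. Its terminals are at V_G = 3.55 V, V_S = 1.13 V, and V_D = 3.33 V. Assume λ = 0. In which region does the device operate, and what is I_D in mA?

V_GS = V_G − V_S = 3.55 − 1.13 = 2.42 V; V_DS = V_D − V_S = 3.33 − 1.13 = 2.2 V.
k_n = μ_nC_ox · (W/L) = 4.55 mA/V².
V_ov = V_GS − V_TN = 2.42 − 1.1 = 1.32 V.
Since V_DS = 2.2 V ≥ V_ov = 1.32 V, the device is in saturation.
I_D = ½ k_n V_ov² = 0.5 × 4.55 × 1.32² = 3.96 mA.

Saturation; I_D = 3.96 mA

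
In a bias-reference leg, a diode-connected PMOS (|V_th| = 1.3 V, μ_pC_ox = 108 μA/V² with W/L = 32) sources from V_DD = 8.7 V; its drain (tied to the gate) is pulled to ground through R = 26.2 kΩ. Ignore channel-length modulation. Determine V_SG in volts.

V_SG = 1.69 V

With gate tied to drain, V_SG = V_SD ≥ V_SG − |V_th|, so the device is in saturation.
k_p = μ_pC_ox · (W/L) = 3.456 mA/V².
KCL at the drain: ½ k_p (V_SG − |V_th|)² = (V_DD − V_SG)/R.
Let x = V_SG − 1.3. Then 45.3 x² + x − 7.4 = 0, giving x = 0.393 V (positive root), so V_SG = 1.69 V.
I_D = (V_DD − V_SG)/R = (8.7 − 1.69) / 26.2 = 0.267 mA.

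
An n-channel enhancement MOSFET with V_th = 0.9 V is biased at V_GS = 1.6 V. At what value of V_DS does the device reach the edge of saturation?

The boundary between triode and saturation is V_DS = V_GS − V_th = V_ov.
V_ov = 1.6 − 0.9 = 0.7 V.

V_DS,sat = 0.700 V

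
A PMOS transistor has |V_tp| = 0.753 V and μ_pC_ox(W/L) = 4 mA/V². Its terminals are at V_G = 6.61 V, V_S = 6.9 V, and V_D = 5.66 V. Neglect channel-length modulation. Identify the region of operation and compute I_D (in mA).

Cutoff; I_D = 0 mA

V_SG = V_S − V_G = 6.9 − 6.61 = 0.29 V; V_SD = V_S − V_D = 6.9 − 5.66 = 1.24 V.
V_SG = 0.29 V < |V_tp| = 0.753 V, so the transistor is in cutoff.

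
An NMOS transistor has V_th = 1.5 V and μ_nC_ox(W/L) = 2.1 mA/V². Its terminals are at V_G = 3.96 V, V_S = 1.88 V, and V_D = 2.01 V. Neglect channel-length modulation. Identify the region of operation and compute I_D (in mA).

V_GS = V_G − V_S = 3.96 − 1.88 = 2.08 V; V_DS = V_D − V_S = 2.01 − 1.88 = 0.13 V.
V_ov = V_GS − V_th = 2.08 − 1.5 = 0.58 V.
Since V_DS = 0.13 V < V_ov = 0.58 V, the device is in the triode region.
I_D = k_n [V_ov · V_DS − ½ V_DS²] = 2.1 × [0.58 × 0.13 − 0.5 × 0.13²] = 0.141 mA.

Triode; I_D = 0.141 mA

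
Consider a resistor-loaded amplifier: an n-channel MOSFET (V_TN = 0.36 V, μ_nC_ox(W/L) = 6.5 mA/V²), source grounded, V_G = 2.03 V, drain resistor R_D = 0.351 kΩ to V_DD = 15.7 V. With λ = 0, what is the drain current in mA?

V_GS = V_G = 2.03 V, so V_ov = 2.03 − 0.36 = 1.67 V.
Assume saturation: I_D = ½ k_n V_ov² = 0.5 × 6.5 × 1.67² = 9.06 mA, giving V_DS = V_DD − I_D R_D = 15.7 − 9.06 × 0.351 = 12.5 V.
V_DS = 12.5 V ≥ V_ov = 1.67 V, confirming saturation.

I_D = 9.06 mA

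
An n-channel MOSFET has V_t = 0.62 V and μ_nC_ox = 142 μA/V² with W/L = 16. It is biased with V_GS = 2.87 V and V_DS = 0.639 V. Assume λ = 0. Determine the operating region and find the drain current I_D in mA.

Triode; I_D = 2.80 mA

k_n = μ_nC_ox · (W/L) = 2.272 mA/V².
V_ov = V_GS − V_t = 2.87 − 0.62 = 2.25 V.
Since V_DS = 0.639 V < V_ov = 2.25 V, the device is in the triode region.
I_D = k_n [V_ov · V_DS − ½ V_DS²] = 2.272 × [2.25 × 0.639 − 0.5 × 0.639²] = 2.8 mA.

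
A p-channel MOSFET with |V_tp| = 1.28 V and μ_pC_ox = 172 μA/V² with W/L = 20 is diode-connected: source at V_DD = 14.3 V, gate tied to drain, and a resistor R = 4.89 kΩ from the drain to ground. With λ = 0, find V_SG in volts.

V_SG = 2.47 V

With gate tied to drain, V_SG = V_SD ≥ V_SG − |V_tp|, so the device is in saturation.
k_p = μ_pC_ox · (W/L) = 3.44 mA/V².
KCL at the drain: ½ k_p (V_SG − |V_tp|)² = (V_DD − V_SG)/R.
Let x = V_SG − 1.28. Then 8.41 x² + x − 13.02 = 0, giving x = 1.19 V (positive root), so V_SG = 2.47 V.
I_D = (V_DD − V_SG)/R = (14.3 − 2.47) / 4.89 = 2.42 mA.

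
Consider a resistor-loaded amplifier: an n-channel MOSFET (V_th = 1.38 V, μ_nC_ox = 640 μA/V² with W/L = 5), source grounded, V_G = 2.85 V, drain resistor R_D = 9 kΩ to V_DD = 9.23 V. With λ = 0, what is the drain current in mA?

I_D = 1.00 mA

V_GS = V_G = 2.85 V, so V_ov = 2.85 − 1.38 = 1.47 V.
k_n = μ_nC_ox · (W/L) = 3.2 mA/V².
Assume saturation: I_D = ½ k_n V_ov² = 0.5 × 3.2 × 1.47² = 3.46 mA, giving V_DS = V_DD − I_D R_D = 9.23 − 3.46 × 9 = -21.9 V.
But -21.9 V < V_ov = 1.47 V, so the device is actually in triode.
In triode I_D = k_n[V_ov V_DS − ½ V_DS²] and I_D = (V_DD − V_DS)/R_D. Equating: 14.4 V_DS² − 43.34 V_DS + 9.23 = 0, giving V_DS = 0.231 V (the root below V_ov).
I_D = (9.23 − 0.231) / 9 = 1 mA.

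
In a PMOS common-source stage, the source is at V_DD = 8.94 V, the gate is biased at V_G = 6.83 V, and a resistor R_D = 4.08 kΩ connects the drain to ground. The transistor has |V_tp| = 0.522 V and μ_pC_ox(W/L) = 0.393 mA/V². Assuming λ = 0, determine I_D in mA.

I_D = 0.496 mA

V_SG = V_DD − V_G = 8.94 − 6.83 = 2.11 V, so V_ov = 2.11 − 0.522 = 1.59 V.
Assume saturation: I_D = ½ k_p V_ov² = 0.5 × 0.393 × 1.59² = 0.496 mA, giving V_SD = V_DD − I_D R_D = 8.94 − 0.496 × 4.08 = 6.92 V.
V_SD = 6.92 V ≥ V_ov = 1.59 V, confirming saturation.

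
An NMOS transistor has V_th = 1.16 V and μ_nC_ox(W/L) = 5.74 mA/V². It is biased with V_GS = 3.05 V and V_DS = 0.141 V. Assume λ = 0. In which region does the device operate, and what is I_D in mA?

V_ov = V_GS − V_th = 3.05 − 1.16 = 1.89 V.
Since V_DS = 0.141 V < V_ov = 1.89 V, the device is in the triode region.
I_D = k_n [V_ov · V_DS − ½ V_DS²] = 5.74 × [1.89 × 0.141 − 0.5 × 0.141²] = 1.47 mA.

Triode; I_D = 1.47 mA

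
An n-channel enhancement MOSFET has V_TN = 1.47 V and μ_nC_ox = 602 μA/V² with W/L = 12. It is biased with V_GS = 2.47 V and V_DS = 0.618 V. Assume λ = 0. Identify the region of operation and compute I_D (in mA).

Triode; I_D = 3.08 mA

k_n = μ_nC_ox · (W/L) = 7.224 mA/V².
V_ov = V_GS − V_TN = 2.47 − 1.47 = 1 V.
Since V_DS = 0.618 V < V_ov = 1 V, the device is in the triode region.
I_D = k_n [V_ov · V_DS − ½ V_DS²] = 7.224 × [1 × 0.618 − 0.5 × 0.618²] = 3.08 mA.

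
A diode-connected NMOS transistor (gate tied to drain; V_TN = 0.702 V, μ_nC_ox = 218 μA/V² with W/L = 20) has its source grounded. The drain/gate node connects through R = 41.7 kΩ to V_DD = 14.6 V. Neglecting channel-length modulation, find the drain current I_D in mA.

With gate tied to drain, V_GS = V_DS ≥ V_GS − V_TN, so the device is in saturation.
k_n = μ_nC_ox · (W/L) = 4.36 mA/V².
KCL at the drain: ½ k_n (V_GS − V_TN)² = (V_DD − V_GS)/R.
Let x = V_GS − 0.702. Then 90.9 x² + x − 13.9 = 0, giving x = 0.386 V (positive root), so V_GS = 1.09 V.
I_D = (V_DD − V_GS)/R = (14.6 − 1.09) / 41.7 = 0.324 mA.

I_D = 0.324 mA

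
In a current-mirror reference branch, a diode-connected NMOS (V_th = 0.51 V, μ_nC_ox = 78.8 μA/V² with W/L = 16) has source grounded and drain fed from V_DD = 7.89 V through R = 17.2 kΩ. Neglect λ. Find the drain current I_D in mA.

I_D = 0.384 mA

With gate tied to drain, V_GS = V_DS ≥ V_GS − V_th, so the device is in saturation.
k_n = μ_nC_ox · (W/L) = 1.261 mA/V².
KCL at the drain: ½ k_n (V_GS − V_th)² = (V_DD − V_GS)/R.
Let x = V_GS − 0.51. Then 10.8 x² + x − 7.38 = 0, giving x = 0.78 V (positive root), so V_GS = 1.29 V.
I_D = (V_DD − V_GS)/R = (7.89 − 1.29) / 17.2 = 0.384 mA.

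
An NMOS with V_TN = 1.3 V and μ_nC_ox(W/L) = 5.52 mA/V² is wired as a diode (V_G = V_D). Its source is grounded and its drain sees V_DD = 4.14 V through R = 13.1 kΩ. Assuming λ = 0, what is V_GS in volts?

With gate tied to drain, V_GS = V_DS ≥ V_GS − V_TN, so the device is in saturation.
KCL at the drain: ½ k_n (V_GS − V_TN)² = (V_DD − V_GS)/R.
Let x = V_GS − 1.3. Then 36.2 x² + x − 2.84 = 0, giving x = 0.267 V (positive root), so V_GS = 1.57 V.
I_D = (V_DD − V_GS)/R = (4.14 − 1.57) / 13.1 = 0.196 mA.

V_GS = 1.57 V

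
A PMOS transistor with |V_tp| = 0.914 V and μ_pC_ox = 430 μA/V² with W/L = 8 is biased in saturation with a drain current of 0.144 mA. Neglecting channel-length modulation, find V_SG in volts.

V_SG = 1.20 V

k_p = μ_pC_ox · (W/L) = 3.44 mA/V².
In saturation I_D = ½ k_p (V_SG − |V_tp|)², so V_SG − |V_tp| = √(2 I_D / k_p) = √(2 × 0.144 / 3.44) = 0.289 V.
V_SG = 0.914 + 0.289 = 1.2 V.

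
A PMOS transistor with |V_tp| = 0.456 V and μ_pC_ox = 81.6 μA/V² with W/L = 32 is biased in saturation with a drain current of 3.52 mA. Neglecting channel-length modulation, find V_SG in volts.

k_p = μ_pC_ox · (W/L) = 2.611 mA/V².
In saturation I_D = ½ k_p (V_SG − |V_tp|)², so V_SG − |V_tp| = √(2 I_D / k_p) = √(2 × 3.52 / 2.611) = 1.64 V.
V_SG = 0.456 + 1.64 = 2.1 V.

V_SG = 2.10 V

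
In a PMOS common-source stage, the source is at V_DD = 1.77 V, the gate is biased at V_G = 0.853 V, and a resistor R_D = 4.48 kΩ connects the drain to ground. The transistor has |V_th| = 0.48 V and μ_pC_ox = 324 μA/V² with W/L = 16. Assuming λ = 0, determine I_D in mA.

V_SG = V_DD − V_G = 1.77 − 0.853 = 0.917 V, so V_ov = 0.917 − 0.48 = 0.437 V.
k_p = μ_pC_ox · (W/L) = 5.184 mA/V².
Assume saturation: I_D = ½ k_p V_ov² = 0.5 × 5.184 × 0.437² = 0.495 mA, giving V_SD = V_DD − I_D R_D = 1.77 − 0.495 × 4.48 = -0.448 V.
But -0.448 V < V_ov = 0.437 V, so the device is actually in triode.
In triode I_D = k_p[V_ov V_SD − ½ V_SD²] and I_D = (V_DD − V_SD)/R_D. Equating: 11.6 V_SD² − 11.15 V_SD + 1.77 = 0, giving V_SD = 0.201 V (the root below V_ov).
I_D = (1.77 − 0.201) / 4.48 = 0.35 mA.

I_D = 0.350 mA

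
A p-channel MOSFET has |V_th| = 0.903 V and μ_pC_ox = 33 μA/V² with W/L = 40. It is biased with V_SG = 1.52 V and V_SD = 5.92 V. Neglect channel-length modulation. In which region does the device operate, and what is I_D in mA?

k_p = μ_pC_ox · (W/L) = 1.32 mA/V².
V_ov = V_SG − |V_th| = 1.52 − 0.903 = 0.617 V.
Since V_SD = 5.92 V ≥ V_ov = 0.617 V, the device is in saturation.
I_D = ½ k_p V_ov² = 0.5 × 1.32 × 0.617² = 0.251 mA.

Saturation; I_D = 0.251 mA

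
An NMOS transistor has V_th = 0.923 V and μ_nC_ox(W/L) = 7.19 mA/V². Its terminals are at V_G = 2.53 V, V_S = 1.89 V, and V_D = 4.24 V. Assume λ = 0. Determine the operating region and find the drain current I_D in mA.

Cutoff; I_D = 0 mA

V_GS = V_G − V_S = 2.53 − 1.89 = 0.64 V; V_DS = V_D − V_S = 4.24 − 1.89 = 2.35 V.
V_GS = 0.64 V < V_th = 0.923 V, so the transistor is in cutoff.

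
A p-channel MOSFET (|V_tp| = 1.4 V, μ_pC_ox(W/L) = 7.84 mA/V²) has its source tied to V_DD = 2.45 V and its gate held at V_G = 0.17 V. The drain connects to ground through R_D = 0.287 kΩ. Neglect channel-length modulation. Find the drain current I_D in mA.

I_D = 3.04 mA

V_SG = V_DD − V_G = 2.45 − 0.17 = 2.28 V, so V_ov = 2.28 − 1.4 = 0.88 V.
Assume saturation: I_D = ½ k_p V_ov² = 0.5 × 7.84 × 0.88² = 3.04 mA, giving V_SD = V_DD − I_D R_D = 2.45 − 3.04 × 0.287 = 1.58 V.
V_SD = 1.58 V ≥ V_ov = 0.88 V, confirming saturation.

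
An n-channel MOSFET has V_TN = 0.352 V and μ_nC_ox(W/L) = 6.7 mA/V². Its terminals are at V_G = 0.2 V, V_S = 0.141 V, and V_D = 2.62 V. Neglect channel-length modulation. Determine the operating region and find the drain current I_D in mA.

Cutoff; I_D = 0 mA

V_GS = V_G − V_S = 0.2 − 0.141 = 0.059 V; V_DS = V_D − V_S = 2.62 − 0.141 = 2.48 V.
V_GS = 0.059 V < V_TN = 0.352 V, so the transistor is in cutoff.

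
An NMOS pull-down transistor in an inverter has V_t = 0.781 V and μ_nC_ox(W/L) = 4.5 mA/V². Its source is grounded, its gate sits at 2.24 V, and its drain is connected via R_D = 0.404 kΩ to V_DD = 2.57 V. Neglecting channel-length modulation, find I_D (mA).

I_D = 4.11 mA

V_GS = V_G = 2.24 V, so V_ov = 2.24 − 0.781 = 1.46 V.
Assume saturation: I_D = ½ k_n V_ov² = 0.5 × 4.5 × 1.46² = 4.79 mA, giving V_DS = V_DD − I_D R_D = 2.57 − 4.79 × 0.404 = 0.635 V.
But 0.635 V < V_ov = 1.46 V, so the device is actually in triode.
In triode I_D = k_n[V_ov V_DS − ½ V_DS²] and I_D = (V_DD − V_DS)/R_D. Equating: 0.909 V_DS² − 3.652 V_DS + 2.57 = 0, giving V_DS = 0.91 V (the root below V_ov).
I_D = (2.57 − 0.91) / 0.404 = 4.11 mA.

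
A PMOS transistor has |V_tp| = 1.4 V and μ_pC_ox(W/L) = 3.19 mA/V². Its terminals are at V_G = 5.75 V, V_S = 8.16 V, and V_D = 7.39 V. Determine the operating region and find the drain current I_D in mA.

V_SG = V_S − V_G = 8.16 − 5.75 = 2.41 V; V_SD = V_S − V_D = 8.16 − 7.39 = 0.77 V.
V_ov = V_SG − |V_tp| = 2.41 − 1.4 = 1.01 V.
Since V_SD = 0.77 V < V_ov = 1.01 V, the device is in the triode region.
I_D = k_p [V_ov · V_SD − ½ V_SD²] = 3.19 × [1.01 × 0.77 − 0.5 × 0.77²] = 1.54 mA.

Triode; I_D = 1.54 mA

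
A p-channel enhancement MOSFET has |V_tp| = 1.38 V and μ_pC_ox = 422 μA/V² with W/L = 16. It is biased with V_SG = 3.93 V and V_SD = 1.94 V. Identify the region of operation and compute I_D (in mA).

k_p = μ_pC_ox · (W/L) = 6.752 mA/V².
V_ov = V_SG − |V_tp| = 3.93 − 1.38 = 2.55 V.
Since V_SD = 1.94 V < V_ov = 2.55 V, the device is in the triode region.
I_D = k_p [V_ov · V_SD − ½ V_SD²] = 6.752 × [2.55 × 1.94 − 0.5 × 1.94²] = 20.7 mA.

Triode; I_D = 20.7 mA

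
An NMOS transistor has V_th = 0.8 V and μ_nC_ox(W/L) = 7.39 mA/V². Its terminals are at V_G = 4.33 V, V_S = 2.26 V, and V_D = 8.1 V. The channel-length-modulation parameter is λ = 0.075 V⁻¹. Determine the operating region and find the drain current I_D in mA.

V_GS = V_G − V_S = 4.33 − 2.26 = 2.07 V; V_DS = V_D − V_S = 8.1 − 2.26 = 5.84 V.
V_ov = V_GS − V_th = 2.07 − 0.8 = 1.27 V.
Since V_DS = 5.84 V ≥ V_ov = 1.27 V, the device is in saturation.
I_D = ½ k_n V_ov² (1 + λ V_DS) = 0.5 × 7.39 × 1.27² × (1 + 0.075 × 5.84) = 8.57 mA.

Saturation; I_D = 8.57 mA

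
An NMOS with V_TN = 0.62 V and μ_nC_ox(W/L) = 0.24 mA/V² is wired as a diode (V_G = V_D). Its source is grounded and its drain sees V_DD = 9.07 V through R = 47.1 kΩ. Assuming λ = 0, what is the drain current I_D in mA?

I_D = 0.155 mA

With gate tied to drain, V_GS = V_DS ≥ V_GS − V_TN, so the device is in saturation.
KCL at the drain: ½ k_n (V_GS − V_TN)² = (V_DD − V_GS)/R.
Let x = V_GS − 0.62. Then 5.65 x² + x − 8.45 = 0, giving x = 1.14 V (positive root), so V_GS = 1.76 V.
I_D = (V_DD − V_GS)/R = (9.07 − 1.76) / 47.1 = 0.155 mA.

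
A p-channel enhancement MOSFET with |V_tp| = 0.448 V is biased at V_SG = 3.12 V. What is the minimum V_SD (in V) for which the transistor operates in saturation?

The boundary between triode and saturation is V_SD = V_SG − |V_tp| = V_ov.
V_ov = 3.12 − 0.448 = 2.67 V.

V_SD,sat = 2.67 V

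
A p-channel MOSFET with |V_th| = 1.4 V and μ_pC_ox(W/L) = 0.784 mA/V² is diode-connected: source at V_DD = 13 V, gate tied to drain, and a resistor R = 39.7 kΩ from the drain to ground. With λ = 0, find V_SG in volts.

V_SG = 2.23 V

With gate tied to drain, V_SG = V_SD ≥ V_SG − |V_th|, so the device is in saturation.
KCL at the drain: ½ k_p (V_SG − |V_th|)² = (V_DD − V_SG)/R.
Let x = V_SG − 1.4. Then 15.6 x² + x − 11.6 = 0, giving x = 0.832 V (positive root), so V_SG = 2.23 V.
I_D = (V_DD − V_SG)/R = (13 − 2.23) / 39.7 = 0.271 mA.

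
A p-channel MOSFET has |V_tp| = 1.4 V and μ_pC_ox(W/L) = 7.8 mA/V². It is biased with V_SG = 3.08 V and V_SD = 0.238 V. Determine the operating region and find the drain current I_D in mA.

V_ov = V_SG − |V_tp| = 3.08 − 1.4 = 1.68 V.
Since V_SD = 0.238 V < V_ov = 1.68 V, the device is in the triode region.
I_D = k_p [V_ov · V_SD − ½ V_SD²] = 7.8 × [1.68 × 0.238 − 0.5 × 0.238²] = 2.9 mA.

Triode; I_D = 2.90 mA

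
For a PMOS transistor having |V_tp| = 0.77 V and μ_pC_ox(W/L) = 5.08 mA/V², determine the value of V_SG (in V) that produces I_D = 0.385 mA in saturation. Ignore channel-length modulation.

In saturation I_D = ½ k_p (V_SG − |V_tp|)², so V_SG − |V_tp| = √(2 I_D / k_p) = √(2 × 0.385 / 5.08) = 0.389 V.
V_SG = 0.77 + 0.389 = 1.16 V.

V_SG = 1.16 V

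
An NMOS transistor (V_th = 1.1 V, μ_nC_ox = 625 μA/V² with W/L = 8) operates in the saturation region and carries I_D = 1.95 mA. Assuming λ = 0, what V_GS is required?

k_n = μ_nC_ox · (W/L) = 5 mA/V².
In saturation I_D = ½ k_n (V_GS − V_th)², so V_GS − V_th = √(2 I_D / k_n) = √(2 × 1.95 / 5) = 0.883 V.
V_GS = 1.1 + 0.883 = 1.98 V.

V_GS = 1.98 V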